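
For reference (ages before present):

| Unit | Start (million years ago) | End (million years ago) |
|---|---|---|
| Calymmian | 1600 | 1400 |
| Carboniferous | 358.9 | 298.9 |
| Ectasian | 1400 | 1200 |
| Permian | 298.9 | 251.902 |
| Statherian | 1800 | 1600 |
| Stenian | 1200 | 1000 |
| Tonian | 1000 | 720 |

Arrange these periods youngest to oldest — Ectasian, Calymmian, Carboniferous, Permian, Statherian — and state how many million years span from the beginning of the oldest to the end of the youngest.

Permian, Carboniferous, Ectasian, Calymmian, Statherian; total span 1548.098 Myr

Start ages (Ma): Statherian 1800, Calymmian 1600, Ectasian 1400, Carboniferous 358.9, Permian 298.9.
Ordered youngest to oldest: Permian, Carboniferous, Ectasian, Calymmian, Statherian.
Span = 1800 − 251.902 = 1548.098 Myr.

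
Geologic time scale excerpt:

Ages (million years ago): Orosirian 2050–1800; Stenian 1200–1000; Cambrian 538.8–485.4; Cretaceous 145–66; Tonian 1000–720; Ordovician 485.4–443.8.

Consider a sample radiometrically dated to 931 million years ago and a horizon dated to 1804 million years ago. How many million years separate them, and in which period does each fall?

Elapsed time: 1804 − 931 = 873 Myr.
931 Ma lies within 1000–720 Ma: Tonian.
1804 Ma lies within 2050–1800 Ma: Orosirian.

873 million years apart; the first in the Tonian, the second in the Orosirian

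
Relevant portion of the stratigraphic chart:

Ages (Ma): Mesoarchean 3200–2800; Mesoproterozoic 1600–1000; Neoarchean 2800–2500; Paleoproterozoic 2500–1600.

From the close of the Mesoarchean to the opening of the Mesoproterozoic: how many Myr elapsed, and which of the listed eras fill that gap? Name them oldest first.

The Mesoarchean closes at 2800 Ma and the Mesoproterozoic opens at 1600 Ma, so the interval is 2800 − 1600 = 1200 Myr.
An era fits inside if it starts at or after 2800 Ma and ends at or before 1600 Ma; oldest first that gives Neoarchean, Paleoproterozoic.

1200 million years; Neoarchean, Paleoproterozoic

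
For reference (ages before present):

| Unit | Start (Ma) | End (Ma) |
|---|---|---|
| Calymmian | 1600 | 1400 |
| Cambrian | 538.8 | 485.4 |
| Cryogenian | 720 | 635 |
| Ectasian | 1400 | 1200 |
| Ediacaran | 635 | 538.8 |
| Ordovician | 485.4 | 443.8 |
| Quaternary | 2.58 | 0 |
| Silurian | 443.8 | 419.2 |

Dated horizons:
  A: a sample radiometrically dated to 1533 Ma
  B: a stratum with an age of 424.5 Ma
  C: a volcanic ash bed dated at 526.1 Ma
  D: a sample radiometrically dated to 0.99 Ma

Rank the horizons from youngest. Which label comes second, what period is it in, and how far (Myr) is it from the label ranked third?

Smaller Ma means younger, so youngest first: D 0.99 < B 424.5 < C 526.1 < A 1533.
Counting 2 along gives B (424.5 Ma); the excerpt puts that inside the Silurian, 443.8–419.2 Ma.
Next in line is C (526.1 Ma), and 526.1 − 424.5 = 101.6 Myr.

B, in the Silurian; 101.6 million years to C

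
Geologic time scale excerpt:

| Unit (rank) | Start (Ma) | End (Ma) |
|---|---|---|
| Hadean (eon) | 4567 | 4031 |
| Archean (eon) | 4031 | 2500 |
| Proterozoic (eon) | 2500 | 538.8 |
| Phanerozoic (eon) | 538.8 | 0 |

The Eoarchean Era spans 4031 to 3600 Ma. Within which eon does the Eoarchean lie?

Archean

The Eoarchean (4031–3600 Ma) lies entirely within 4031–2500 Ma, the Archean Eon.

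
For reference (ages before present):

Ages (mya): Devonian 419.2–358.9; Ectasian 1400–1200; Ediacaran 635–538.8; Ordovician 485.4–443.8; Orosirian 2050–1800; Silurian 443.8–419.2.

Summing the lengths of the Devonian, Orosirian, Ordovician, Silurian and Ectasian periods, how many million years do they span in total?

Duration is start − end for each: (419.2 − 358.9) + (2050 − 1800) + (485.4 − 443.8) + (443.8 − 419.2) + (1400 − 1200).
That is 60.3 + 250 + 41.6 + 24.6 + 200, which totals 576.5 million years.

576.5 million years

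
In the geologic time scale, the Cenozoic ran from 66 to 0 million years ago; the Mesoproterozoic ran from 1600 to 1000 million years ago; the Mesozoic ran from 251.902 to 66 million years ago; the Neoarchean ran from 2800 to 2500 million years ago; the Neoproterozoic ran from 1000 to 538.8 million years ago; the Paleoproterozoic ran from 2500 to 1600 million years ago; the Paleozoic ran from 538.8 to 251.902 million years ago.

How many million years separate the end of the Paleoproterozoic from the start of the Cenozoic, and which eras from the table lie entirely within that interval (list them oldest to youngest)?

1534 million years; Mesoproterozoic, Neoproterozoic, Paleozoic, Mesozoic

The Paleoproterozoic closes at 1600 Ma and the Cenozoic opens at 66 Ma, so the interval is 1600 − 66 = 1534 Myr.
An era fits inside if it starts at or after 1600 Ma and ends at or before 66 Ma; oldest first that gives Mesoproterozoic, Neoproterozoic, Paleozoic, Mesozoic.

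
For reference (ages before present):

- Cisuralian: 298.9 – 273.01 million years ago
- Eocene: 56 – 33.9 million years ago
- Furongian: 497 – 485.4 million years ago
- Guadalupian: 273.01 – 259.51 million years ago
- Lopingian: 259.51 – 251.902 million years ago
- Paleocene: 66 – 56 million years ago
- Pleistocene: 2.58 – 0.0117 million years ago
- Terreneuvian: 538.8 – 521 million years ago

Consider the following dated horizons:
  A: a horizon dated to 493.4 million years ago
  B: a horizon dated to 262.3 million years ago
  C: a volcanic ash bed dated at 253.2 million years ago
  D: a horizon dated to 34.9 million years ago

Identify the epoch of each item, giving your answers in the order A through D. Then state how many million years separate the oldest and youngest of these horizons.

A — Furongian; B — Guadalupian; C — Lopingian; D — Eocene; span 458.5 million years

A: 493.4 Ma lies in 497–485.4 Ma, so Furongian.
B: 262.3 Ma lies in 273.01–259.51 Ma, so Guadalupian.
C: 253.2 Ma lies in 259.51–251.902 Ma, so Lopingian.
D: 34.9 Ma lies in 56–33.9 Ma, so Eocene.
Oldest = 493.4 Ma, youngest = 34.9 Ma → span 458.5 Myr.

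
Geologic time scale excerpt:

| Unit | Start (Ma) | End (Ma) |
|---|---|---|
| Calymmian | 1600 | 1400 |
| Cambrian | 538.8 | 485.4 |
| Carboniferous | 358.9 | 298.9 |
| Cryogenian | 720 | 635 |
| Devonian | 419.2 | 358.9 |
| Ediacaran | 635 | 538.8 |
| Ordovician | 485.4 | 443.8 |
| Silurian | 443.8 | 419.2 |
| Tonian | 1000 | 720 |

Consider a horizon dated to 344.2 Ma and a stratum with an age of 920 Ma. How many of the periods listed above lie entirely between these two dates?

6

920 Ma sits inside the Tonian (1000–720) and 344.2 Ma inside the Carboniferous (358.9–298.9); neither of those is wholly between the two dates.
The listed periods lying completely between them are Cryogenian, Ediacaran, Cambrian, Ordovician, Silurian, Devonian — 6 in all.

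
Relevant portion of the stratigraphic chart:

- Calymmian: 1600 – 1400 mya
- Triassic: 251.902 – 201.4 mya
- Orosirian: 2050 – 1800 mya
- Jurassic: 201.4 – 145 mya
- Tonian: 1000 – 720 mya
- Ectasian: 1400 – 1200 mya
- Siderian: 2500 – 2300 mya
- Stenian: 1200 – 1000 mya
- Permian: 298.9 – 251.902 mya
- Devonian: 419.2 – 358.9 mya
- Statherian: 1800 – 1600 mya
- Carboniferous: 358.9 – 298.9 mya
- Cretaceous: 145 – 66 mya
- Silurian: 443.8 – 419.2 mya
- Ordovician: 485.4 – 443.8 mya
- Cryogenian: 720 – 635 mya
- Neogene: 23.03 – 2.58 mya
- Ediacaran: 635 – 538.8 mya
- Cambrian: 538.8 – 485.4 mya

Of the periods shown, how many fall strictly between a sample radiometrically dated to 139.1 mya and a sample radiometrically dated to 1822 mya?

1822 Ma sits inside the Orosirian (2050–1800) and 139.1 Ma inside the Cretaceous (145–66); neither of those is wholly between the two dates.
The listed periods lying completely between them are Statherian, Calymmian, Ectasian, Stenian, Tonian, Cryogenian, Ediacaran, Cambrian, Ordovician, Silurian, Devonian, Carboniferous, Permian, Triassic, Jurassic — 15 in all.

15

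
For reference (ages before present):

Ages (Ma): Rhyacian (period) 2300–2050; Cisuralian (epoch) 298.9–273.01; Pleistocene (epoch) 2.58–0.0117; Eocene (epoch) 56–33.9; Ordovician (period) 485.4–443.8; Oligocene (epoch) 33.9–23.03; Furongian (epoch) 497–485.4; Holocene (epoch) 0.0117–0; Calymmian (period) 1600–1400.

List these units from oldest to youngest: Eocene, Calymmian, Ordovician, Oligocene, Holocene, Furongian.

Read off each span (Ma): Eocene 56–33.9; Calymmian 1600–1400; Ordovician 485.4–443.8; Oligocene 33.9–23.03; Holocene 0.0117–0; Furongian 497–485.4.
Larger Ma is older, so oldest→youngest is Calymmian, Furongian, Ordovician, Eocene, Oligocene, Holocene.

Calymmian, then Furongian, then Ordovician, then Eocene, then Oligocene, then Holocene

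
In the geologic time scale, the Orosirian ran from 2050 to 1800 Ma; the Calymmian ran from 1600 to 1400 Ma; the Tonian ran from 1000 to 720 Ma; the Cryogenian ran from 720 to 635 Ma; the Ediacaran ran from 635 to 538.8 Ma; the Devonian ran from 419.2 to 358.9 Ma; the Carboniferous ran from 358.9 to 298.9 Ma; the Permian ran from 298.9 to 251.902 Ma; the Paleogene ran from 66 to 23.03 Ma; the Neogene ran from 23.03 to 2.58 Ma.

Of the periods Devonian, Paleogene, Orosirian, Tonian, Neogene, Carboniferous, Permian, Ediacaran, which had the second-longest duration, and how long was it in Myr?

Orosirian, 250 million years

Durations: Devonian 60.3; Paleogene 42.97; Orosirian 250; Tonian 280; Neogene 20.45; Carboniferous 60; Permian 46.998; Ediacaran 96.2 Myr.
Sorted longest-first: Tonian (280), Orosirian (250), Ediacaran (96.2), Devonian (60.3), Carboniferous (60), Permian (46.998), Paleogene (42.97), Neogene (20.45).
The second longest is Orosirian at 250 Myr.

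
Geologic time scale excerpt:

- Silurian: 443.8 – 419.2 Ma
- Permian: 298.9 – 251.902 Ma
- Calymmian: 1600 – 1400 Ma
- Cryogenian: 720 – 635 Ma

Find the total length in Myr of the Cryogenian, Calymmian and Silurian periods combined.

309.6 million years

Duration is start − end for each: (720 − 635) + (1600 − 1400) + (443.8 − 419.2).
That is 85 + 200 + 24.6, which totals 309.6 million years.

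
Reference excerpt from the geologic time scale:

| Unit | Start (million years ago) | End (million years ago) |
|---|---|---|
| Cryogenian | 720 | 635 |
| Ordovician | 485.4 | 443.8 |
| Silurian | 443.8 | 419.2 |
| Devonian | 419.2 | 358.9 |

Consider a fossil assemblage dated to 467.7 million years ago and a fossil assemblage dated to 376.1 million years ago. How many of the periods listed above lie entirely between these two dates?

The older date is 467.7 Ma and the younger is 376.1 Ma.
Periods with start < 467.7 and end > 376.1 Ma: Silurian (443.8–419.2).
That is 1 complete period.

1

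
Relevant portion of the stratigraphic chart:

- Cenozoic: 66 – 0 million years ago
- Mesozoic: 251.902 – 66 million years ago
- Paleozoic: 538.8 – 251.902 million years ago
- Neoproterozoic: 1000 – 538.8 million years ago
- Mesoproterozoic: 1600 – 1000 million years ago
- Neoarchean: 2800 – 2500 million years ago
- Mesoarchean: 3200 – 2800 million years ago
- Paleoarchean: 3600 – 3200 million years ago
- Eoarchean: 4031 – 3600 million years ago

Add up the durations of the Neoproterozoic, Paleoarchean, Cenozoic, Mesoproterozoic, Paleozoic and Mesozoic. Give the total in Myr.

2000 million years

Each duration: Neoproterozoic = 461.2; Paleoarchean = 400; Cenozoic = 66; Mesoproterozoic = 600; Paleozoic = 286.898; Mesozoic = 185.902.
Sum: 461.2 + 400 + 66 + 600 + 286.898 + 185.902 = 2000 Myr.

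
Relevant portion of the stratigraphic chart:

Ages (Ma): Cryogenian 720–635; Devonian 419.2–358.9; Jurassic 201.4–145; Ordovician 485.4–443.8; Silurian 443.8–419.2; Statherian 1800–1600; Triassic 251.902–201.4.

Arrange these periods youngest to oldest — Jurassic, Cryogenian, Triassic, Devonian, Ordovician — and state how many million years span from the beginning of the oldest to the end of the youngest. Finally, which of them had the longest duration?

Jurassic → Triassic → Devonian → Ordovician → Cryogenian; total span 575 Myr; longest is Cryogenian

Start ages (Ma): Cryogenian 720, Ordovician 485.4, Devonian 419.2, Triassic 251.902, Jurassic 201.4.
Ordered youngest to oldest: Jurassic, Triassic, Devonian, Ordovician, Cryogenian.
Span = 720 − 145 = 575 Myr.
Durations: Triassic 50.502, Jurassic 56.4, Devonian 60.3, Cryogenian 85, Ordovician 41.6 → longest is Cryogenian (85 Myr).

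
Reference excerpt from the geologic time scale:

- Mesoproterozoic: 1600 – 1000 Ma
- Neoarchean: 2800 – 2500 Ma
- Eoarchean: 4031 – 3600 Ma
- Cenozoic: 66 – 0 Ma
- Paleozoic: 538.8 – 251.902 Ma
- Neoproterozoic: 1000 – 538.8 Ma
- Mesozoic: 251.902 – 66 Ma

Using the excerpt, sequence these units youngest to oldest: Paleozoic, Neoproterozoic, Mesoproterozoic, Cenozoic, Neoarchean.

The oldest of these is Neoarchean (starts 2800 Ma) and the youngest is Cenozoic (ends 0 Ma).
In between, by decreasing start age: Mesoproterozoic (1600), Neoproterozoic (1000), Paleozoic (538.8).
Listing youngest first means reversing that sequence.

Cenozoic → Paleozoic → Neoproterozoic → Mesoproterozoic → Neoarchean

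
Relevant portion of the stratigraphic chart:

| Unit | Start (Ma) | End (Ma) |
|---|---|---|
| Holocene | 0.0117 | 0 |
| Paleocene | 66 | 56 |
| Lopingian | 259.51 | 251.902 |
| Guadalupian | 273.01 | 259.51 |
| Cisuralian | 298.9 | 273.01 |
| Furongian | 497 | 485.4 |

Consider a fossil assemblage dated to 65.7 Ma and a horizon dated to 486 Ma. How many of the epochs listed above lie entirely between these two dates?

486 Ma sits inside the Furongian (497–485.4) and 65.7 Ma inside the Paleocene (66–56); neither of those is wholly between the two dates.
The listed epochs lying completely between them are Cisuralian, Guadalupian, Lopingian — 3 in all.

3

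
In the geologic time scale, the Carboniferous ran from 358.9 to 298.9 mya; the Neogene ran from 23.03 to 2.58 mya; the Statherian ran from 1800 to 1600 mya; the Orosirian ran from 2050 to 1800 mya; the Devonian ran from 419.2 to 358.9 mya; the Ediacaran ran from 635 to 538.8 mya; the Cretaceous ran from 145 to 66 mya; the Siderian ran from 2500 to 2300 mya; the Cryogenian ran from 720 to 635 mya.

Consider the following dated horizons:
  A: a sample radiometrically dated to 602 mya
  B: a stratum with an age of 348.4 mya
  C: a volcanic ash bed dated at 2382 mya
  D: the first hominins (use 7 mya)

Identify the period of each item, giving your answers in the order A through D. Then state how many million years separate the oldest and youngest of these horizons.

A — Ediacaran; B — Carboniferous; C — Siderian; D — Neogene; span 2375 million years

Match each age against the start–end ranges in the excerpt: A = 602 Ma → Ediacaran (635–538.8); B = 348.4 Ma → Carboniferous (358.9–298.9); C = 2382 Ma → Siderian (2500–2300); D = 7 Ma → Neogene (23.03–2.58).
The largest age is 2382 Ma and the smallest is 7 Ma; their difference is 2375 Myr.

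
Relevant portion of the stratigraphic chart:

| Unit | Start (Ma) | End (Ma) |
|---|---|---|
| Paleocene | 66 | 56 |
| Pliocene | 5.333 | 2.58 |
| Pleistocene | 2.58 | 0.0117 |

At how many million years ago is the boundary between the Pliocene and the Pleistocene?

2.58 Ma

The Pliocene ends and the Pleistocene begins at 2.58 Ma.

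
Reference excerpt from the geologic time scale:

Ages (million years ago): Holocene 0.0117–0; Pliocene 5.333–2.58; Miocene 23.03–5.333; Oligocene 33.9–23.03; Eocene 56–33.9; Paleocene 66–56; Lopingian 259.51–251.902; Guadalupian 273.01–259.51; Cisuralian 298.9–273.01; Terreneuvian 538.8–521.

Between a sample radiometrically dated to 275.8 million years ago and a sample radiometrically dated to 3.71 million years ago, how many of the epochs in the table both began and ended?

6

The older date is 275.8 Ma and the younger is 3.71 Ma.
Epochs with start < 275.8 and end > 3.71 Ma: Guadalupian (273.01–259.51), Lopingian (259.51–251.902), Paleocene (66–56), Eocene (56–33.9), Oligocene (33.9–23.03), Miocene (23.03–5.333).
That is 6 complete epochs.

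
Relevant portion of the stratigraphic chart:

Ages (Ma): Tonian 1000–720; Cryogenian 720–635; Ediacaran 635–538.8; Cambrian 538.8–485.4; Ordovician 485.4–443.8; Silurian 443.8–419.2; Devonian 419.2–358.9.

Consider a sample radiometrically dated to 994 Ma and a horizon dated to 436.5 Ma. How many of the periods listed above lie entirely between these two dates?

4

The older date is 994 Ma and the younger is 436.5 Ma.
Periods with start < 994 and end > 436.5 Ma: Cryogenian (720–635), Ediacaran (635–538.8), Cambrian (538.8–485.4), Ordovician (485.4–443.8).
That is 4 complete periods.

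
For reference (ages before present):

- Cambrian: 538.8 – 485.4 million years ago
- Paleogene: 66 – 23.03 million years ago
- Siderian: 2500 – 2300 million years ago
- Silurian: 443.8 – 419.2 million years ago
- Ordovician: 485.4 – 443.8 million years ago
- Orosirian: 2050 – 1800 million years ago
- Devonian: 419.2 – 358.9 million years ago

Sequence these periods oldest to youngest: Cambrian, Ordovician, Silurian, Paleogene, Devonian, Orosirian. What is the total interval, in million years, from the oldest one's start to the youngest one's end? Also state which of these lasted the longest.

Start ages (Ma): Orosirian 2050, Cambrian 538.8, Ordovician 485.4, Silurian 443.8, Devonian 419.2, Paleogene 66.
Ordered oldest to youngest: Orosirian, Cambrian, Ordovician, Silurian, Devonian, Paleogene.
Span = 2050 − 23.03 = 2026.97 Myr.
Durations: Silurian 24.6, Orosirian 250, Ordovician 41.6, Cambrian 53.4, Paleogene 42.97, Devonian 60.3 → longest is Orosirian (250 Myr).

Orosirian, Cambrian, Ordovician, Silurian, Devonian, Paleogene; total span 2026.97 Myr; longest is Orosirian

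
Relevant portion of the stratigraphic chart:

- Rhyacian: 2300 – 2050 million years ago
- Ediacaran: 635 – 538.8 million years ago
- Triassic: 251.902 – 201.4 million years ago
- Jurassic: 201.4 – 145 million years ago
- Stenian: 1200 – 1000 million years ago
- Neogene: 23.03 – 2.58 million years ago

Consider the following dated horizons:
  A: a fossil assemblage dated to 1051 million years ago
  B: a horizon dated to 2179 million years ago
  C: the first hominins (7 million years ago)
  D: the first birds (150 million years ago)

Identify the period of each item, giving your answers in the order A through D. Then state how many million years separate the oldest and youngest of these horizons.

A: 1051 Ma lies in 1200–1000 Ma, so Stenian.
B: 2179 Ma lies in 2300–2050 Ma, so Rhyacian.
C: 7 Ma lies in 23.03–2.58 Ma, so Neogene.
D: 150 Ma lies in 201.4–145 Ma, so Jurassic.
Oldest = 2179 Ma, youngest = 7 Ma → span 2172 Myr.

A — Stenian; B — Rhyacian; C — Neogene; D — Jurassic; span 2172 million years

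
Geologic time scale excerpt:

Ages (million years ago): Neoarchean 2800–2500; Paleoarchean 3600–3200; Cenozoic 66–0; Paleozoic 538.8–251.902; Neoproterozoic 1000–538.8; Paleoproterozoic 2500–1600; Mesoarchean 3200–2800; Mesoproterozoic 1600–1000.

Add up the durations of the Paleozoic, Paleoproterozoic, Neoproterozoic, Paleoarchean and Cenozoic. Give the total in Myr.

Each duration: Paleozoic = 286.898; Paleoproterozoic = 900; Neoproterozoic = 461.2; Paleoarchean = 400; Cenozoic = 66.
Sum: 286.898 + 900 + 461.2 + 400 + 66 = 2114.098 Myr.

2114.098 million years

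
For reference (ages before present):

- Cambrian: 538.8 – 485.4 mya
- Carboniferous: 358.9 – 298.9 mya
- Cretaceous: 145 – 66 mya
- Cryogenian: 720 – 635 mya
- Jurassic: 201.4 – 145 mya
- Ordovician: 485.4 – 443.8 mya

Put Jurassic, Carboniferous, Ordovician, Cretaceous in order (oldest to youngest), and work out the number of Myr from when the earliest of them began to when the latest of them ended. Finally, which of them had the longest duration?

Ordovician, Carboniferous, Jurassic, Cretaceous; total span 419.4 Myr; longest is Cretaceous

From the excerpt: Jurassic 201.4–145; Carboniferous 358.9–298.9; Ordovician 485.4–443.8; Cretaceous 145–66 (Ma).
Larger Ma is earlier, so the oldest is Ordovician and the youngest is Cretaceous; oldest to youngest: Ordovician, Carboniferous, Jurassic, Cretaceous.
Oldest start 485.4 minus youngest end 66 gives 419.4 Myr overall.
Individual lengths (start − end): Carboniferous 60; Jurassic 56.4; Ordovician 41.6; Cretaceous 79. The largest is Cretaceous at 79 Myr.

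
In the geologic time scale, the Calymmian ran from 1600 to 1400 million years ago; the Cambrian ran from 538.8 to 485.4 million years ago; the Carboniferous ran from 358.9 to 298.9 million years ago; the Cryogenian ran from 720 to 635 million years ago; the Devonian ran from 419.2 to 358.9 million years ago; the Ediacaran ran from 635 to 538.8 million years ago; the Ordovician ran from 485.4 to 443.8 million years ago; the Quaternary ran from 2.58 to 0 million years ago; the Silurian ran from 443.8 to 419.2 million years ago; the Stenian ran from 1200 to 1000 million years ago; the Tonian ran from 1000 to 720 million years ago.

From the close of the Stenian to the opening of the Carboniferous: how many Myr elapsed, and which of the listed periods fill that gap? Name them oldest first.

End of Stenian = 1000 Ma; start of Carboniferous = 358.9 Ma.
Gap = 1000 − 358.9 = 641.1 Myr.
Periods wholly inside 1000–358.9 Ma: Tonian (1000–720), Cryogenian (720–635), Ediacaran (635–538.8), Cambrian (538.8–485.4), Ordovician (485.4–443.8), Silurian (443.8–419.2), Devonian (419.2–358.9).

641.1 million years; Tonian, Cryogenian, Ediacaran, Cambrian, Ordovician, Silurian, Devonian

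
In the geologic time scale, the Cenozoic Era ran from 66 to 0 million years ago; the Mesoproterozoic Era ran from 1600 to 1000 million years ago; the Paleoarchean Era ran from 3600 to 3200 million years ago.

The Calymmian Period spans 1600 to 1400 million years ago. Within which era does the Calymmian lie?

Mesoproterozoic

The Calymmian (1600–1400 Ma) lies entirely within 1600–1000 Ma, the Mesoproterozoic Era.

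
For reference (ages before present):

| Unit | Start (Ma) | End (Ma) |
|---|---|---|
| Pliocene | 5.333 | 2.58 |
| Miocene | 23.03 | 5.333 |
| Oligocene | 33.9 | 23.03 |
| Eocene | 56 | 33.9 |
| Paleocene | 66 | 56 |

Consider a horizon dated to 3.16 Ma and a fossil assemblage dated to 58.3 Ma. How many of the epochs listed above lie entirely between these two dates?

The older date is 58.3 Ma and the younger is 3.16 Ma.
Epochs with start < 58.3 and end > 3.16 Ma: Eocene (56–33.9), Oligocene (33.9–23.03), Miocene (23.03–5.333).
That is 3 complete epochs.

3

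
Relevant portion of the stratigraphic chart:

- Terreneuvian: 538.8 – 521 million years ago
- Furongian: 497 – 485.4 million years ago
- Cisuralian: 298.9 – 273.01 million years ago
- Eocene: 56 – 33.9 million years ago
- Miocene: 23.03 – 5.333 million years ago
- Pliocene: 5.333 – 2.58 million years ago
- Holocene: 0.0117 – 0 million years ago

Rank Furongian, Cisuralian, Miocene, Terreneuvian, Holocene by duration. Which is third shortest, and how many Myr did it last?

Start − end for each: Furongian 497 − 485.4 = 11.6; Cisuralian 298.9 − 273.01 = 25.89; Miocene 23.03 − 5.333 = 17.697; Terreneuvian 538.8 − 521 = 17.8; Holocene 0.0117 − 0 = 0.0117.
Ranking these from shortest: Holocene < Furongian < Miocene < Terreneuvian < Cisuralian.
Position 3 in that ranking is Miocene, which lasted 17.697 Myr.

Miocene, 17.697 million years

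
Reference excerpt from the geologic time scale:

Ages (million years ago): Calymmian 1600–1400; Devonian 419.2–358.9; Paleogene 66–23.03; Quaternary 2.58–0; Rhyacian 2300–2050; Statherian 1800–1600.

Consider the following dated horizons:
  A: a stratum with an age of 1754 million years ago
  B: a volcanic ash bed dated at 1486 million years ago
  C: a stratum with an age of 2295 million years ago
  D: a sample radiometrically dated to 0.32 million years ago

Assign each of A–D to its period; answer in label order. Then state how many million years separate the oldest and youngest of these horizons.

A — Statherian; B — Calymmian; C — Rhyacian; D — Quaternary; span 2294.68 million years

A: 1754 Ma lies in 1800–1600 Ma, so Statherian.
B: 1486 Ma lies in 1600–1400 Ma, so Calymmian.
C: 2295 Ma lies in 2300–2050 Ma, so Rhyacian.
D: 0.32 Ma lies in 2.58–0 Ma, so Quaternary.
Oldest = 2295 Ma, youngest = 0.32 Ma → span 2294.68 Myr.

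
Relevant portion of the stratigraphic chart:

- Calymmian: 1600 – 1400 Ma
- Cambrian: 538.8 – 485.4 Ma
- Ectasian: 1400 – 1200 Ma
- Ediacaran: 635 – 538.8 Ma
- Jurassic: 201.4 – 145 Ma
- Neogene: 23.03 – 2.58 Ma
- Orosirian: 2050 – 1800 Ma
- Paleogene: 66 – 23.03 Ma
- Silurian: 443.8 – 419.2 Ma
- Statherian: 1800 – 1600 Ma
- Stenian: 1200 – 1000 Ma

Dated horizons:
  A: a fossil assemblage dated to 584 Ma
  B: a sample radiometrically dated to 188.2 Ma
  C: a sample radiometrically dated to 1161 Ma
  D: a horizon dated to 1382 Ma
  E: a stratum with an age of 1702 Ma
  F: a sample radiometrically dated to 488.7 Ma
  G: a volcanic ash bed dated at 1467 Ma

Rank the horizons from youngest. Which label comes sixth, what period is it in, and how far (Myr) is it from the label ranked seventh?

G, in the Calymmian; 235 million years to E

Smaller Ma means younger, so youngest first: B 188.2 < F 488.7 < A 584 < C 1161 < D 1382 < G 1467 < E 1702.
Counting 6 along gives G (1467 Ma); the excerpt puts that inside the Calymmian, 1600–1400 Ma.
Next in line is E (1702 Ma), and 1702 − 1467 = 235 Myr.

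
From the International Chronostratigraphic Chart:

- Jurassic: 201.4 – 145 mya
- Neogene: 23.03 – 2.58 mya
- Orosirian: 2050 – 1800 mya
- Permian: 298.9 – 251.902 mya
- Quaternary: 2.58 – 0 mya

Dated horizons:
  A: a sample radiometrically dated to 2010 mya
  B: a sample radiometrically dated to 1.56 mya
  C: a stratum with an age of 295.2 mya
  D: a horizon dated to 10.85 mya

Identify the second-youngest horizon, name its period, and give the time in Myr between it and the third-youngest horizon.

D, in the Neogene; 284.35 million years to C

Smaller Ma means younger, so youngest first: B 1.56 < D 10.85 < C 295.2 < A 2010.
Counting 2 along gives D (10.85 Ma); the excerpt puts that inside the Neogene, 23.03–2.58 Ma.
Next in line is C (295.2 Ma), and 295.2 − 10.85 = 284.35 Myr.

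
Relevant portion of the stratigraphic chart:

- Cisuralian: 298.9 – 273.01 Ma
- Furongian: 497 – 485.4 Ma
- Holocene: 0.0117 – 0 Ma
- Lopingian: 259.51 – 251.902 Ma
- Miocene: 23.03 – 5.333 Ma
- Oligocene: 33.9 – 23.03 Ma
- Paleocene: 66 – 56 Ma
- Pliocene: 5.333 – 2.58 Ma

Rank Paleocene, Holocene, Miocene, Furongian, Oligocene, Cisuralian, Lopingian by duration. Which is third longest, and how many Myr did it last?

Start − end for each: Paleocene 66 − 56 = 10; Holocene 0.0117 − 0 = 0.0117; Miocene 23.03 − 5.333 = 17.697; Furongian 497 − 485.4 = 11.6; Oligocene 33.9 − 23.03 = 10.87; Cisuralian 298.9 − 273.01 = 25.89; Lopingian 259.51 − 251.902 = 7.608.
Ranking these from longest: Cisuralian > Miocene > Furongian > Oligocene > Paleocene > Lopingian > Holocene.
Position 3 in that ranking is Furongian, which lasted 11.6 Myr.

Furongian, 11.6 million years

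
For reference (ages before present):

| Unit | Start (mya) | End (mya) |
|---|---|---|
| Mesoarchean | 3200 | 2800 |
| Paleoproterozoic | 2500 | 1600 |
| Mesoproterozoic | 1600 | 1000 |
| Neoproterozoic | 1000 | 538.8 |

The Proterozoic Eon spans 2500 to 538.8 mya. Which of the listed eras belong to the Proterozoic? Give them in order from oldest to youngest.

Eras with both bounds inside 2500–538.8 Ma: Paleoproterozoic (2500–1600), Mesoproterozoic (1600–1000), Neoproterozoic (1000–538.8).

Paleoproterozoic, Mesoproterozoic, Neoproterozoic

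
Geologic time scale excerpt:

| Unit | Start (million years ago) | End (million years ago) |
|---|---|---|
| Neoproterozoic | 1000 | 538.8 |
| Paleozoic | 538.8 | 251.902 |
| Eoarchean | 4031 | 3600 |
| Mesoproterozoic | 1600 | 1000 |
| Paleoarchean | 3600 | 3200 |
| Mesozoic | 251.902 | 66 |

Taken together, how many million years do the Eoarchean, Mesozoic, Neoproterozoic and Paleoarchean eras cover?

1478.102 million years

Each duration: Eoarchean = 431; Mesozoic = 185.902; Neoproterozoic = 461.2; Paleoarchean = 400.
Sum: 431 + 185.902 + 461.2 + 400 = 1478.102 Myr.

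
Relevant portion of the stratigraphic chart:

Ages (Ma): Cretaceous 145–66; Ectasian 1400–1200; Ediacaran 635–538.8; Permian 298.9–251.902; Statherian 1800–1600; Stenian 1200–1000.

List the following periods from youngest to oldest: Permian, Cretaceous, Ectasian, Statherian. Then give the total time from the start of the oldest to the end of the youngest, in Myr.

Cretaceous, Permian, Ectasian, Statherian; total span 1734 Myr

From the excerpt: Permian 298.9–251.902; Cretaceous 145–66; Ectasian 1400–1200; Statherian 1800–1600 (Ma).
Larger Ma is earlier, so the oldest is Statherian and the youngest is Cretaceous; youngest to oldest: Cretaceous, Permian, Ectasian, Statherian.
Oldest start 1800 minus youngest end 66 gives 1734 Myr overall.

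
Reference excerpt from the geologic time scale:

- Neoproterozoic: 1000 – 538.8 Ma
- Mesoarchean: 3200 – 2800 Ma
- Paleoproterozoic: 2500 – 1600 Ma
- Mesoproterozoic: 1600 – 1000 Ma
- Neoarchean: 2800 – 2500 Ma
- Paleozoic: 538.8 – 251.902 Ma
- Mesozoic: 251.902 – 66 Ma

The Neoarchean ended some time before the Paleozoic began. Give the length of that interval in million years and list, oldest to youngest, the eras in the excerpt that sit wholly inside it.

1961.2 million years; Paleoproterozoic, Mesoproterozoic, Neoproterozoic

End of Neoarchean = 2500 Ma; start of Paleozoic = 538.8 Ma.
Gap = 2500 − 538.8 = 1961.2 Myr.
Eras wholly inside 2500–538.8 Ma: Paleoproterozoic (2500–1600), Mesoproterozoic (1600–1000), Neoproterozoic (1000–538.8).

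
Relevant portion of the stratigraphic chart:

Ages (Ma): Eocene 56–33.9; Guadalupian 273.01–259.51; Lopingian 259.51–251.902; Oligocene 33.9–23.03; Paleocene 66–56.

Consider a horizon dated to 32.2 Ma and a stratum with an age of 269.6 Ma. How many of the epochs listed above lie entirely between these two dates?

3

269.6 Ma sits inside the Guadalupian (273.01–259.51) and 32.2 Ma inside the Oligocene (33.9–23.03); neither of those is wholly between the two dates.
The listed epochs lying completely between them are Lopingian, Paleocene, Eocene — 3 in all.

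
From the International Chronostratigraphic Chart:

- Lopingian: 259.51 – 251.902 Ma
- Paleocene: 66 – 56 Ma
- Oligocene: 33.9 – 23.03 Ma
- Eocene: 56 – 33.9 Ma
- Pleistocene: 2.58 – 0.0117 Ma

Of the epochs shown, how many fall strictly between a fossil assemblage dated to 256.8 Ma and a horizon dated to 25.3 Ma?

The older date is 256.8 Ma and the younger is 25.3 Ma.
Epochs with start < 256.8 and end > 25.3 Ma: Paleocene (66–56), Eocene (56–33.9).
That is 2 complete epochs.

2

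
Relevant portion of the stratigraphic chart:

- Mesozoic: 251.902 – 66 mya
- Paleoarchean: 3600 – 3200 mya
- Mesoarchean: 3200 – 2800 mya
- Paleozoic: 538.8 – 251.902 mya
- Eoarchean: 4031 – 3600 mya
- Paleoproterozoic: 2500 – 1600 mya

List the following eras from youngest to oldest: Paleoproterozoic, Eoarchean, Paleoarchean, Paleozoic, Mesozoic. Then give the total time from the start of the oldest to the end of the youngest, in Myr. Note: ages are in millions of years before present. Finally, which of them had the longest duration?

Mesozoic → Paleozoic → Paleoproterozoic → Paleoarchean → Eoarchean; total span 3965 Myr; longest is Paleoproterozoic

Start ages (Ma): Eoarchean 4031, Paleoarchean 3600, Paleoproterozoic 2500, Paleozoic 538.8, Mesozoic 251.902.
Ordered youngest to oldest: Mesozoic, Paleozoic, Paleoproterozoic, Paleoarchean, Eoarchean.
Span = 4031 − 66 = 3965 Myr.
Durations: Mesozoic 185.902, Paleozoic 286.898, Paleoproterozoic 900, Eoarchean 431, Paleoarchean 400 → longest is Paleoproterozoic (900 Myr).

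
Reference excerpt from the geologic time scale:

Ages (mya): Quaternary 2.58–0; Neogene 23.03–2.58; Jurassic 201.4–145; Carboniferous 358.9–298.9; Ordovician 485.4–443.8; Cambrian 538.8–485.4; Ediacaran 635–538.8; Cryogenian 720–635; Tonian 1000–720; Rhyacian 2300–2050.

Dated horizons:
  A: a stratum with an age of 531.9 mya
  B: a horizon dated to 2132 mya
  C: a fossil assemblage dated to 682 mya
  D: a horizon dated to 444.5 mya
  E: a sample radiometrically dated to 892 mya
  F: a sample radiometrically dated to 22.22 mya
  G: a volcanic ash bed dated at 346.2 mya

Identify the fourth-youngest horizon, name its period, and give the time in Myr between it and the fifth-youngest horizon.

Smaller Ma means younger, so youngest first: F 22.22 < G 346.2 < D 444.5 < A 531.9 < C 682 < E 892 < B 2132.
Counting 4 along gives A (531.9 Ma); the excerpt puts that inside the Cambrian, 538.8–485.4 Ma.
Next in line is C (682 Ma), and 682 − 531.9 = 150.1 Myr.

A, in the Cambrian; 150.1 million years to C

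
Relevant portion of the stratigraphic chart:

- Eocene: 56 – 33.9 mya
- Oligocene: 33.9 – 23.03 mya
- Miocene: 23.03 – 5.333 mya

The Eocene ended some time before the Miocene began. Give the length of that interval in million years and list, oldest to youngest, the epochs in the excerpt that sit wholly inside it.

The Eocene closes at 33.9 Ma and the Miocene opens at 23.03 Ma, so the interval is 33.9 − 23.03 = 10.87 Myr.
An epoch fits inside if it starts at or after 33.9 Ma and ends at or before 23.03 Ma; oldest first that gives Oligocene.

10.87 million years; Oligocene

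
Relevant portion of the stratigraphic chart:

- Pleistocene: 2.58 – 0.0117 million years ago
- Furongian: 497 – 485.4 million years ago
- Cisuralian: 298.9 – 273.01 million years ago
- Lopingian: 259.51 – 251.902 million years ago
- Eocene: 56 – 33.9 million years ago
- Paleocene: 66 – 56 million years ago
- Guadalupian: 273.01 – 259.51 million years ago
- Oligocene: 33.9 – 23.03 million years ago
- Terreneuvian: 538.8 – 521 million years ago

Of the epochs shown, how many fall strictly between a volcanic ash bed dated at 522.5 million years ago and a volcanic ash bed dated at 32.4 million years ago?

6

The older date is 522.5 Ma and the younger is 32.4 Ma.
Epochs with start < 522.5 and end > 32.4 Ma: Furongian (497–485.4), Cisuralian (298.9–273.01), Guadalupian (273.01–259.51), Lopingian (259.51–251.902), Paleocene (66–56), Eocene (56–33.9).
That is 6 complete epochs.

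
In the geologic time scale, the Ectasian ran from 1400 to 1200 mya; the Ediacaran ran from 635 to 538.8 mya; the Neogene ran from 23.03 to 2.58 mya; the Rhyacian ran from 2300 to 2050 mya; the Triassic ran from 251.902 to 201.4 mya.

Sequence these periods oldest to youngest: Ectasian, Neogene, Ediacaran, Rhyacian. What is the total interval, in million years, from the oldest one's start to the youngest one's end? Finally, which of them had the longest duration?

From the excerpt: Ectasian 1400–1200; Neogene 23.03–2.58; Ediacaran 635–538.8; Rhyacian 2300–2050 (Ma).
Larger Ma is earlier, so the oldest is Rhyacian and the youngest is Neogene; oldest to youngest: Rhyacian, Ectasian, Ediacaran, Neogene.
Oldest start 2300 minus youngest end 2.58 gives 2297.42 Myr overall.
Individual lengths (start − end): Ediacaran 96.2; Ectasian 200; Neogene 20.45; Rhyacian 250. The largest is Rhyacian at 250 Myr.

Rhyacian → Ectasian → Ediacaran → Neogene; total span 2297.42 Myr; longest is Rhyacian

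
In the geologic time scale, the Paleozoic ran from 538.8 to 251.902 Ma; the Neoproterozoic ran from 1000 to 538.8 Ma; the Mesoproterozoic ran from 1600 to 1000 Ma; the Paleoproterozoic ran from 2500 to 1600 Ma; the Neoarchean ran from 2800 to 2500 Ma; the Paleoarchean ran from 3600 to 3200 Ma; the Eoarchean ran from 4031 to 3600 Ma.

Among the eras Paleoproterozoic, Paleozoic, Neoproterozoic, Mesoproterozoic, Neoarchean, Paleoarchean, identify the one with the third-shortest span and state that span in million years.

Paleoarchean, 400 million years

Start − end for each: Paleoproterozoic 2500 − 1600 = 900; Paleozoic 538.8 − 251.902 = 286.898; Neoproterozoic 1000 − 538.8 = 461.2; Mesoproterozoic 1600 − 1000 = 600; Neoarchean 2800 − 2500 = 300; Paleoarchean 3600 − 3200 = 400.
Ranking these from shortest: Paleozoic < Neoarchean < Paleoarchean < Neoproterozoic < Mesoproterozoic < Paleoproterozoic.
Position 3 in that ranking is Paleoarchean, which lasted 400 Myr.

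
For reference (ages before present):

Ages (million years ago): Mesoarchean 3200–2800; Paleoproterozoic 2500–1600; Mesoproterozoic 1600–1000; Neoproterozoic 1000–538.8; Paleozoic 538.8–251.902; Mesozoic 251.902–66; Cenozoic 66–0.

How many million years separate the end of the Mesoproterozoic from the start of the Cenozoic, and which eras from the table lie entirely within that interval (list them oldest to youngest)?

934 million years; Neoproterozoic, Paleozoic, Mesozoic

End of Mesoproterozoic = 1000 Ma; start of Cenozoic = 66 Ma.
Gap = 1000 − 66 = 934 Myr.
Eras wholly inside 1000–66 Ma: Neoproterozoic (1000–538.8), Paleozoic (538.8–251.902), Mesozoic (251.902–66).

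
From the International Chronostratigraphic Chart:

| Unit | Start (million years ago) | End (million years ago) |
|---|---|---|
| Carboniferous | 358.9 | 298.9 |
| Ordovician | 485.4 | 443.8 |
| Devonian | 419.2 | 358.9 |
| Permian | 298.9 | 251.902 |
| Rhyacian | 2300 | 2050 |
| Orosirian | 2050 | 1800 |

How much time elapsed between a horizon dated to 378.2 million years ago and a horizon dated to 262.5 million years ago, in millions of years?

115.7 million years

378.2 − 262.5 = 115.7 million years.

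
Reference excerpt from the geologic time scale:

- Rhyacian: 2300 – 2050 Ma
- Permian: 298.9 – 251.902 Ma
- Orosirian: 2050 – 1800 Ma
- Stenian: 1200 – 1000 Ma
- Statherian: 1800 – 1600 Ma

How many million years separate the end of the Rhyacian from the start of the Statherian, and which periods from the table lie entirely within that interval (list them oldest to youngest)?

250 million years; Orosirian

The Rhyacian closes at 2050 Ma and the Statherian opens at 1800 Ma, so the interval is 2050 − 1800 = 250 Myr.
A period fits inside if it starts at or after 2050 Ma and ends at or before 1800 Ma; oldest first that gives Orosirian.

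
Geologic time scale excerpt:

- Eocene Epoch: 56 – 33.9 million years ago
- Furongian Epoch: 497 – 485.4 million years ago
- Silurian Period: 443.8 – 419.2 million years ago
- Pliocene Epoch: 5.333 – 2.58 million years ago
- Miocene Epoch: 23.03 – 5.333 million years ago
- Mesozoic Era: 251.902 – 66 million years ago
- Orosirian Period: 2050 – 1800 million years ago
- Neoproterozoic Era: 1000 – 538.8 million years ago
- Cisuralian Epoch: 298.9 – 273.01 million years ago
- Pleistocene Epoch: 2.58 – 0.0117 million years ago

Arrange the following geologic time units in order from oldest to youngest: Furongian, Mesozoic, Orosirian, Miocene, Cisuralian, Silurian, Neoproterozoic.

Orosirian, Neoproterozoic, Furongian, Silurian, Cisuralian, Mesozoic, Miocene

The oldest of these is Orosirian (starts 2050 Ma) and the youngest is Miocene (ends 5.333 Ma).
In between, by decreasing start age: Neoproterozoic (1000), Furongian (497), Silurian (443.8), Cisuralian (298.9), Mesozoic (251.902).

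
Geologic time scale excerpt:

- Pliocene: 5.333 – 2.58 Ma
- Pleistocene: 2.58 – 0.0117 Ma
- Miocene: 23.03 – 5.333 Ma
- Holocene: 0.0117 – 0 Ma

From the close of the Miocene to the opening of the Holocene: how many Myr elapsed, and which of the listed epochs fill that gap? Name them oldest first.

End of Miocene = 5.333 Ma; start of Holocene = 0.0117 Ma.
Gap = 5.333 − 0.0117 = 5.3213 Myr.
Epochs wholly inside 5.333–0.0117 Ma: Pliocene (5.333–2.58), Pleistocene (2.58–0.0117).

5.3213 million years; Pliocene, Pleistocene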